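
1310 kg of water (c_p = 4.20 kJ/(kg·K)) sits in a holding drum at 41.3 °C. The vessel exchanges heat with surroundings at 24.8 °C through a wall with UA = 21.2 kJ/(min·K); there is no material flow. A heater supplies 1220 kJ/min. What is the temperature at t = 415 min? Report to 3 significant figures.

M c_p dT/dt = −UA(T − T_amb) + Q̇.
dT/dt = (T_ss − T)/τ with T_ss = T_amb + Q̇/UA = 24.8 + 1220/21.2 = 82.347 °C, τ = M c_p/UA = 1310·4.20/21.2 = 259.53 min.
Integrating: T(t) = T_ss + (T₀ − T_ss) e^(−t/τ).
T(415) = 82.347 + (-41.047)·0.20209 = 74.052 °C.

74.1 °C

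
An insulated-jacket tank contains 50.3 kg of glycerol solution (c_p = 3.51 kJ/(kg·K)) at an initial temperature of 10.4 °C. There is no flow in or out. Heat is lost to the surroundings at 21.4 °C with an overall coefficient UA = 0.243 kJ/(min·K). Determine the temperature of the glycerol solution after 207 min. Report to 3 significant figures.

Lumped-capacitance energy balance: M c_p dT/dt = UA(T_amb − T).
dT/dt = (T_ss − T)/τ with T_ss = T_amb = 21.400 °C, τ = M c_p/UA = 50.3·3.51/0.243 = 726.56 min.
Integrating: T(t) = T_ss + (T₀ − T_ss) e^(−t/τ).
T(207) = 21.400 + (-11.000)·0.75208 = 13.127 °C.

13.1 °C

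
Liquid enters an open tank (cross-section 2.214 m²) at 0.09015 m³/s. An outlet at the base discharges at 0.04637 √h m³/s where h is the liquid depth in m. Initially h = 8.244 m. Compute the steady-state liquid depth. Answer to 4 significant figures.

A dh/dt = Q_in − 0.04637 √h. Steady state requires inflow = outflow:
Q_in = 0.04637 √h_ss ⇒ √h_ss = 0.09015/0.04637 = 1.94414.
h_ss = 1.94414² = 3.77970 m. (Since h₀ = 8.244 m > h_ss, the level will fall toward this value.)

3.780 m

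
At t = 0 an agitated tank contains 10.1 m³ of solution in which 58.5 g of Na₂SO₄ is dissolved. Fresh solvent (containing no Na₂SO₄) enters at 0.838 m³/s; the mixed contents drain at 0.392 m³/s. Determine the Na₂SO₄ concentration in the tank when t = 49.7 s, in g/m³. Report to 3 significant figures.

Total volume: dV/dt = Q_in − Q_out = 0.44600 m³/s, so V(t) = 10.1 + 0.44600 t and V(49.7) = 32.266 m³.
Solute balance: dm/dt = 0 − Q_out C = −Q_out m/V(t).
Separate: dm/m = −Q_out dt/V(t) ⇒ ln(m/m₀) = −(Q_out/(Q_in−Q_out)) ln(V/V₀).
m = m₀ (V₀/V)^(Q_out/(Q_in−Q_out)) = 58.5 × (10.1/32.266)^(0.87892) = 21.077 g.
C = m/V = 21.077/32.266 = 0.65321 g/m³.

0.653 g/m³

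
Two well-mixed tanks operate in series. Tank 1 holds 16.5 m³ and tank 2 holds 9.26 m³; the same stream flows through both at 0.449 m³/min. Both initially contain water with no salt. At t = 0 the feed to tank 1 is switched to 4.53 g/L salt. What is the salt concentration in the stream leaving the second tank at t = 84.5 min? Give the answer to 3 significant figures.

Time constants: τᵢ = Vᵢ/Q for each well-mixed tank.
τ₁ = 16.5/0.449 = 36.748 min; τ₂ = 9.26/0.449 = 20.624 min.
Tank 1: C₁ = C_in(1 − e^(−t/τ₁)). Tank 2 (τ₁ ≠ τ₂): C₂ = C_in[1 − (τ₁ e^(−t/τ₁) − τ₂ e^(−t/τ₂))/(τ₁ − τ₂)].
At t = 84.5: e^(−t/τ₁) = 0.10032, e^(−t/τ₂) = 0.016618.
C₂ = 4.53·[1 − (36.748·0.10032 − 20.624·0.016618)/(16.125)] = 4.53·0.79263 = 3.5906 g/L.

3.59 g/L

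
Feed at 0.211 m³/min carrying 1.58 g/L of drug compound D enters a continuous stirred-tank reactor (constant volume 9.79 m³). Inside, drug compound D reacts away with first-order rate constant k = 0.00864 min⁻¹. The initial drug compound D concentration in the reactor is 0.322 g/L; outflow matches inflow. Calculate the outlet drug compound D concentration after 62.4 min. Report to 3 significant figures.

V dC/dt = Q(C_in − C) − k V C.
dC/dt = (Q/V) C_in − (Q/V + k) C; effective rate a = Q/V + k = 0.021553 + 0.00864 = 0.030193 min⁻¹.
C_ss = Q C_in/(Q + kV) = 1.1279 g/L; C(t) = C_ss + (C₀ − C_ss) e^(−a t).
C(62.4) = 1.1279 + (-0.80586)·e^(−0.030193·62.4) = 1.1279 + (-0.80586)·0.15198 = 1.0054 g/L.

1.01 g/L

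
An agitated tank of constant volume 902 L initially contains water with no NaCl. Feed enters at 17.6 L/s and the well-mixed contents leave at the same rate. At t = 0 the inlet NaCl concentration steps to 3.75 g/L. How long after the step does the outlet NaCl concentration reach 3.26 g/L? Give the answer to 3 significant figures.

Species balance: V dC/dt = Q(C_in − C) ⇒ τ = V/Q = 51.250 s.
C(t) = C_in + (C₀ − C_in) e^(−t/τ). Set C = 3.26 and solve for t:
e^(−t/τ) = (C − C_in)/(C₀ − C_in) = (3.26 − 3.75)/(0 − 3.75) = 0.13067
t = −τ ln(…) = 51.250 × 2.0351 = 104.30 s.

104 s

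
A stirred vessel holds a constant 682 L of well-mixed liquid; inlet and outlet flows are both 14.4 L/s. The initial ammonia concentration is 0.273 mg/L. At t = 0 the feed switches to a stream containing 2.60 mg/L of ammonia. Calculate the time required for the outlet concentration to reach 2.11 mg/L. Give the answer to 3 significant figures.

73.8 s

Transient balance on the dissolved component: V dC/dt = Q(C_in − C), so τ = V/Q = 47.361 s.
C(t) = C_in + (C₀ − C_in) e^(−t/τ). Set C = 2.11 and solve for t:
e^(−t/τ) = (C − C_in)/(C₀ − C_in) = (2.11 − 2.60)/(0.273 − 2.60) = 0.21057
t = −τ ln(…) = 47.361 × 1.5579 = 73.785 s.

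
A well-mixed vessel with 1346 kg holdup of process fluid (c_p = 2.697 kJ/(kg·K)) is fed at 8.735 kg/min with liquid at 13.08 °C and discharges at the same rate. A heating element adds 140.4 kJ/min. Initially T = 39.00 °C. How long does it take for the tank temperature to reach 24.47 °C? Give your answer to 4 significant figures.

200.6 min

M c_p dT/dt = ṁ c_p (T_in − T) + Q̇.
τ = M/ṁ = 154.093 min; T_ss = T_in + Q̇/(ṁ c_p) = 19.0397 °C.
T(t) = T_ss + (T₀ − T_ss) e^(−t/τ). Set T = 24.47:
e^(−t/τ) = (24.47 − 19.0397)/(39.00 − 19.0397) = 0.272056
t = −154.093 · ln(0.272056) = 200.590 min.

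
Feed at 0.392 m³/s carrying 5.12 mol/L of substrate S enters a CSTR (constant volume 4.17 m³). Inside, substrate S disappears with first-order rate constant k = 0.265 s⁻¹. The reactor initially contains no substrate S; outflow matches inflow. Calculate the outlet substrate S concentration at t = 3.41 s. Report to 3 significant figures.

0.947 mol/L

Accumulation = in − out − consumed: V dC/dt = Q C_in − Q C − k V C.
This is linear with rate a = Q/V + k = 0.35900 s⁻¹.
C_ss = Q C_in/(Q + kV) = 1.3407 mol/L; C(t) = C_ss + (C₀ − C_ss) e^(−a t).
C(3.41) = 1.3407 + (-1.3407)·e^(−0.35900·3.41) = 1.3407 + (-1.3407)·0.29399 = 0.94652 mol/L.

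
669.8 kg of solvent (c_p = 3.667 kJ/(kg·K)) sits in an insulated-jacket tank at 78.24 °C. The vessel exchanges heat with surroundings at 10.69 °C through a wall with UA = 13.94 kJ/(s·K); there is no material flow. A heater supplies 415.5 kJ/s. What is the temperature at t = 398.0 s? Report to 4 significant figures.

44.44 °C

Lumped-capacitance energy balance: M c_p dT/dt = UA(T_amb − T) + Q̇.
dT/dt = (T_ss − T)/τ with T_ss = T_amb + Q̇/UA = 10.69 + 415.5/13.94 = 40.4963 °C, τ = M c_p/UA = 669.8·3.667/13.94 = 176.195 s.
Integrating: T(t) = T_ss + (T₀ − T_ss) e^(−t/τ).
T(398.0) = 40.4963 + (37.7437)·0.104469 = 44.4394 °C.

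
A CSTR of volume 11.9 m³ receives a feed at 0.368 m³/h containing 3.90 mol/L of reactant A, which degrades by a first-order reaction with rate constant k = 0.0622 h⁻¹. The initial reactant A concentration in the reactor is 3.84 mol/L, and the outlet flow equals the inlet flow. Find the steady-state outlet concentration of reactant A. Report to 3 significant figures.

V dC/dt = Q(C_in − C) − k V C.
At steady state: 0 = Q C_in − (Q + kV) C_ss, so C_ss = Q C_in/(Q + kV).
C_ss = 0.368·3.90/(0.368 + 0.0622·11.9) = 1.4352/1.1082 = 1.2951 mol/L.

1.30 mol/L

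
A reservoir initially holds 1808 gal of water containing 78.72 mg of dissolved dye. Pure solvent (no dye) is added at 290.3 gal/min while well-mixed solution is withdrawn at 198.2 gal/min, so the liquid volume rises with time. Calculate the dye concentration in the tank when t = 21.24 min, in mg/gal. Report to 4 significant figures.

0.004316 mg/gal

Total volume: dV/dt = Q_in − Q_out = 92.1000 gal/min, so V(t) = 1808 + 92.1000 t and V(21.24) = 3764.20 gal.
Species balance (pure solvent in): dm/dt = −Q_out · m/V(t).
dm/m = −Q_out dt/(V₀ + 92.1000 t); integrating gives ln(m/m₀) = −(Q_out/(Q_in−Q_out)) ln(V/V₀).
m = m₀ (V₀/V)^(Q_out/(Q_in−Q_out)) = 78.72 × (1808/3764.20)^(2.15201) = 16.2452 mg.
C = m/V = 16.2452/3764.20 = 0.00431570 mg/gal.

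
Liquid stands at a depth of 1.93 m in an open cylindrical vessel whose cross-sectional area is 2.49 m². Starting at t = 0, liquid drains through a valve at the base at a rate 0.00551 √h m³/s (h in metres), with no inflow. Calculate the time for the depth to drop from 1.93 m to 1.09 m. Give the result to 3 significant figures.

312 s

A dh/dt = −Q_out = −0.00551 √h.
This is separable: 2 d(√h)/dt = −0.00551/A, so √h = √h₀ − (0.00551/(2A)) t.
t = 2A(√h₀ − √h)/0.00551 = 2·2.49·(√1.93 − √1.09)/0.00551
  = 4.9800 × (1.3892 − 1.0440) / 0.00551 = 312.01 s.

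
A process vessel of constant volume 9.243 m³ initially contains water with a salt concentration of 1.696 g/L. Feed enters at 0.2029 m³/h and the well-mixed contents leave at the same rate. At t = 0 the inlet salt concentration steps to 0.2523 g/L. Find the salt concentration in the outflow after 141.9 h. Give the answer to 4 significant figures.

Transient balance on the dissolved component: V dC/dt = Q(C_in − C).
Time constant τ = V/Q = 9.243/0.2029 = 45.5545 h.
C approaches C_in exponentially: C(t) = C_in + (C₀ − C_in) e^(−t/τ).
C(141.9) = 0.2523 + (1.696 − 0.2523)·e^(−141.9/45.5545) = 0.2523 + (1.44370)·0.0443806 = 0.316372 g/L.

0.3164 g/L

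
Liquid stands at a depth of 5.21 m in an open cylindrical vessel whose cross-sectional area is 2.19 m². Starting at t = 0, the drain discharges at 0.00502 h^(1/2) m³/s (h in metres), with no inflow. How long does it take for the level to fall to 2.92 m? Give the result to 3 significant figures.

A dh/dt = −Q_out = −0.00502 √h.
This is separable: 2 d(√h)/dt = −0.00502/A, so √h = √h₀ − (0.00502/(2A)) t.
t = 2A(√h₀ − √h)/0.00502 = 2·2.19·(√5.21 − √2.92)/0.00502
  = 4.3800 × (2.2825 − 1.7088) / 0.00502 = 500.60 s.

501 s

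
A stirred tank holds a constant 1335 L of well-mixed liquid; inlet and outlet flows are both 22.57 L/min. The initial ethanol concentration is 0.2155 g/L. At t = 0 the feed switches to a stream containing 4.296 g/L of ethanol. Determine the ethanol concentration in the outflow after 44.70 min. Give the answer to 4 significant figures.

Mass balance on the solute (V constant): V dC/dt = Q(C_in − C).
Time constant τ = V/Q = 1335/22.57 = 59.1493 min.
Integrating: C(t) = C_in + (C₀ − C_in) e^(−t/τ).
C(44.70) = 4.296 + (0.2155 − 4.296)·e^(−44.70/59.1493) = 4.296 + (-4.08050)·0.469675 = 2.37949 g/L.

2.379 g/L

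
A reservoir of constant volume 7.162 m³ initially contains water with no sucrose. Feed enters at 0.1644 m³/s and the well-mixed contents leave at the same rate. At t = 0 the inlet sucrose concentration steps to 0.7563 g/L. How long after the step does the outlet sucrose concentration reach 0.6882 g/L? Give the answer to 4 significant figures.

Accumulation = in − out for the solute gives V dC/dt = Q(C_in − C), so τ = V/Q = 43.5645 s.
C(t) = C_in + (C₀ − C_in) e^(−t/τ). Set C = 0.6882 and solve for t:
e^(−t/τ) = (C − C_in)/(C₀ − C_in) = (0.6882 − 0.7563)/(0 − 0.7563) = 0.0900436
t = −τ ln(…) = 43.5645 × 2.40746 = 104.880 s.

104.9 s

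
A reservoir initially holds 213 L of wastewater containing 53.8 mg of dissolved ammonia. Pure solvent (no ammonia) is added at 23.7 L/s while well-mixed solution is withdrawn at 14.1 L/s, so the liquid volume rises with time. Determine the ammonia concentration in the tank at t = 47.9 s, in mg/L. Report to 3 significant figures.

Let m(t) be the amount of ammonia. Volume: V(t) = V₀ + (Q_in − Q_out) t = 213 + 9.6000 t; V(47.9) = 672.84 L.
No ammonia enters, so dm/dt = −Q_out · (m/V).
dm/m = −Q_out dt/(V₀ + 9.6000 t); integrating gives ln(m/m₀) = −(Q_out/(Q_in−Q_out)) ln(V/V₀).
m = m₀ (V₀/V)^(Q_out/(Q_in−Q_out)) = 53.8 × (213/672.84)^(1.4688) = 9.9333 mg.
C = m/V = 9.9333/672.84 = 0.014763 mg/L.

0.0148 mg/L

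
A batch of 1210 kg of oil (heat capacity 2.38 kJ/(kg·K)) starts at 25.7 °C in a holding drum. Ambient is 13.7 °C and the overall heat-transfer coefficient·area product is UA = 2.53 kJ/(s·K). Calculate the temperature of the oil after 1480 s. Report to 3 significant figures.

17.0 °C

Heat balance on the well-mixed liquid: M c_p dT/dt = −UA(T − T_amb).
dT/dt = (T_ss − T)/τ with T_ss = T_amb = 13.700 °C, τ = M c_p/UA = 1210·2.38/2.53 = 1138.3 s.
T approaches T_ss exponentially: T(t) = T_ss + (T₀ − T_ss) e^(−t/τ).
T(1480) = 13.700 + (12.000)·0.27247 = 16.970 °C.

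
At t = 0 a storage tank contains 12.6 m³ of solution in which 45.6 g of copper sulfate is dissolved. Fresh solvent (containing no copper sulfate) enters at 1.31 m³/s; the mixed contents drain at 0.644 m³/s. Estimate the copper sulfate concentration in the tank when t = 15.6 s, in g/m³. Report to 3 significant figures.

Total volume: dV/dt = Q_in − Q_out = 0.66600 m³/s, so V(t) = 12.6 + 0.66600 t and V(15.6) = 22.990 m³.
Solute balance: dm/dt = 0 − Q_out C = −Q_out m/V(t).
dm/m = −Q_out dt/(V₀ + 0.66600 t); integrating gives ln(m/m₀) = −(Q_out/(Q_in−Q_out)) ln(V/V₀).
m = m₀ (V₀/V)^(Q_out/(Q_in−Q_out)) = 45.6 × (12.6/22.990)^(0.96697) = 25.494 g.
C = m/V = 25.494/22.990 = 1.1089 g/m³.

1.11 g/m³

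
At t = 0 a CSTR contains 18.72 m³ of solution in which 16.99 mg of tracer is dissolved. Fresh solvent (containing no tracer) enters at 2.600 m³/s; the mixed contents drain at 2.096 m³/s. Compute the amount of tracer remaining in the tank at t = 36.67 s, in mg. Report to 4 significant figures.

0.9768 mg

Total volume: dV/dt = Q_in − Q_out = 0.504000 m³/s, so V(t) = 18.72 + 0.504000 t and V(36.67) = 37.2017 m³.
Species balance (pure solvent in): dm/dt = −Q_out · m/V(t).
dm/m = −Q_out dt/(V₀ + 0.504000 t); integrating gives ln(m/m₀) = −(Q_out/(Q_in−Q_out)) ln(V/V₀).
m = m₀ (V₀/V)^(Q_out/(Q_in−Q_out)) = 16.99 × (18.72/37.2017)^(4.15873) = 0.976842 mg.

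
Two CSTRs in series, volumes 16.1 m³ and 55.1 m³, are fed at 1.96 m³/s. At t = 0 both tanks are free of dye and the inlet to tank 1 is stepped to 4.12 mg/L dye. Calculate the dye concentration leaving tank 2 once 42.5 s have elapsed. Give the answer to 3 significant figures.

Time constants: τᵢ = Vᵢ/Q for each well-mixed tank.
τ₁ = 16.1/1.96 = 8.2143 s; τ₂ = 55.1/1.96 = 28.112 s.
Solving the cascade with C₁(0)=C₂(0)=0 gives C₂(t) = C_in[1 − (τ₁ e^(−t/τ₁) − τ₂ e^(−t/τ₂))/(τ₁ − τ₂)].
At t = 42.5: e^(−t/τ₁) = 0.0056624, e^(−t/τ₂) = 0.22051.
C₂ = 4.12·[1 − (8.2143·0.0056624 − 28.112·0.22051)/(-19.898)] = 4.12·0.69079 = 2.8461 mg/L.

2.85 mg/L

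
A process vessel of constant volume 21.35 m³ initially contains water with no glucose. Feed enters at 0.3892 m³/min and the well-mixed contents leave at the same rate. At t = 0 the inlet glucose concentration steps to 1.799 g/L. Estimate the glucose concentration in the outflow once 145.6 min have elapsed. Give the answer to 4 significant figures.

Mass balance on the solute (V constant): V dC/dt = Q(C_in − C).
Time constant τ = V/Q = 21.35/0.3892 = 54.8561 min.
Solution: C(t) = C_in + (C₀ − C_in) e^(−t/τ).
C(145.6) = 1.799 + (0 − 1.799)·e^(−145.6/54.8561) = 1.799 + (-1.79900)·0.0703539 = 1.67243 g/L.

1.672 g/L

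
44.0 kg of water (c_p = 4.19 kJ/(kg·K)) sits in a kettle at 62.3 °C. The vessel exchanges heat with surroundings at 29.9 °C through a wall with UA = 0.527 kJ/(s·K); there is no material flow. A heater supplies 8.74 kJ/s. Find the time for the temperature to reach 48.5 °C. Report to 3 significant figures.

M c_p dT/dt = −UA(T − T_amb) + Q̇.
τ = M c_p/UA = 349.83 s; T_ss = T_amb + Q̇/UA = 29.9 + 8.74/0.527 = 46.484 °C.
T(t) = T_ss + (T₀ − T_ss)e^(−t/τ); set T = 48.5:
t = −τ ln[(T − T_ss)/(T₀ − T_ss)] = −349.83 · ln(0.12744) = 720.68 s.

721 s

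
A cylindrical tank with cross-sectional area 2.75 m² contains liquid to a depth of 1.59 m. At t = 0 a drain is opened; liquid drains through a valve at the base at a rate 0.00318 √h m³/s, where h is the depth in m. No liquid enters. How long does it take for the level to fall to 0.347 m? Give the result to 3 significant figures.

1160 s

Accumulation of liquid (constant cross-section A): A dh/dt = −0.00318 √h.
∫ h^(−1/2) dh = −(0.00318/A) ∫ dt, giving 2√h = 2√h₀ − (0.00318/A) t.
t = 2A(√h₀ − √h)/0.00318 = 2·2.75·(√1.59 − √0.347)/0.00318
  = 5.5000 × (1.2610 − 0.58907) / 0.00318 = 1162.1 s.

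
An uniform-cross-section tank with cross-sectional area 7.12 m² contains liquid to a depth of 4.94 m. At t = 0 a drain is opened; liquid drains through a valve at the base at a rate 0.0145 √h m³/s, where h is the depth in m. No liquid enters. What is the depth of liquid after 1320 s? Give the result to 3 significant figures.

A dh/dt = −Q_out = −0.0145 √h.
Separate and integrate: 2(√h − √h₀) = −(0.0145/A) t.
√h = √4.94 − 0.0145·1320/(2·7.12) = 2.2226 − 1.3441 = 0.87851.
h = 0.87851² = 0.77178 m.

0.772 m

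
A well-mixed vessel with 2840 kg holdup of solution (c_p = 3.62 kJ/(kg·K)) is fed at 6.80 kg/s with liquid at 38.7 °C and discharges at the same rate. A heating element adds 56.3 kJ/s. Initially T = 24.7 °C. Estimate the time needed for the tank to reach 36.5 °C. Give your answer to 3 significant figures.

M c_p dT/dt = ṁ c_p (T_in − T) + Q̇.
τ = M/ṁ = 417.65 s; T_ss = T_in + Q̇/(ṁ c_p) = 40.987 °C.
T(t) = T_ss + (T₀ − T_ss) e^(−t/τ). Set T = 36.5:
e^(−t/τ) = (36.5 − 40.987)/(24.7 − 40.987) = 0.27550
t = −417.65 · ln(0.27550) = 538.41 s.

538 s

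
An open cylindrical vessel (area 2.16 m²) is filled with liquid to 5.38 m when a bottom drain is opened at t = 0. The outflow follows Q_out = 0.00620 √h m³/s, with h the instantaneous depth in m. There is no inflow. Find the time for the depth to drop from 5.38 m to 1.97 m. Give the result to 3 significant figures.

638 s

Accumulation of liquid (constant cross-section A): A dh/dt = −0.00620 √h.
This is separable: 2 d(√h)/dt = −0.00620/A, so √h = √h₀ − (0.00620/(2A)) t.
t = 2A(√h₀ − √h)/0.00620 = 2·2.16·(√5.38 − √1.97)/0.00620
  = 4.3200 × (2.3195 − 1.4036) / 0.00620 = 638.19 s.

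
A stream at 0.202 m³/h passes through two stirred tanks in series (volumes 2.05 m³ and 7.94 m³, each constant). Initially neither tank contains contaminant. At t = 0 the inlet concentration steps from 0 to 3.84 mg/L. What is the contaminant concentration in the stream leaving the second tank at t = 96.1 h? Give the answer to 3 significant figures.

3.39 mg/L

Time constants: τᵢ = Vᵢ/Q for each well-mixed tank.
τ₁ = 2.05/0.202 = 10.149 h; τ₂ = 7.94/0.202 = 39.307 h.
Solving the cascade with C₁(0)=C₂(0)=0 gives C₂(t) = C_in[1 − (τ₁ e^(−t/τ₁) − τ₂ e^(−t/τ₂))/(τ₁ − τ₂)].
At t = 96.1: e^(−t/τ₁) = 7.7180e-05, e^(−t/τ₂) = 0.086738.
C₂ = 3.84·[1 − (10.149·7.7180e-05 − 39.307·0.086738)/(-29.158)] = 3.84·0.88310 = 3.3911 mg/L.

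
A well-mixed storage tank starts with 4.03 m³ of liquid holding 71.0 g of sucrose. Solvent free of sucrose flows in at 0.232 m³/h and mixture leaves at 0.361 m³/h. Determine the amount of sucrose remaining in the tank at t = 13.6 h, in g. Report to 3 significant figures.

Let m(t) be the amount of sucrose. Volume: V(t) = V₀ + (Q_in − Q_out) t = 4.03 − 0.12900 t; V(13.6) = 2.2756 m³.
Species balance (pure solvent in): dm/dt = −Q_out · m/V(t).
dm/m = −Q_out dt/(V₀ − 0.12900 t); integrating gives ln(m/m₀) = −(Q_out/(Q_in−Q_out)) ln(V/V₀).
m = m₀ (V₀/V)^(Q_out/(Q_in−Q_out)) = 71.0 × (4.03/2.2756)^(-2.7984) = 14.344 g.

14.3 g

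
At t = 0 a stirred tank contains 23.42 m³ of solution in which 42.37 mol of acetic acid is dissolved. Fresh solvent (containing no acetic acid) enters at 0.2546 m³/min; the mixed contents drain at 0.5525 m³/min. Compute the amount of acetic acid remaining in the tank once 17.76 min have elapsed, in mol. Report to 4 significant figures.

Let m(t) be the amount of acetic acid. Volume: V(t) = V₀ + (Q_in − Q_out) t = 23.42 − 0.297900 t; V(17.76) = 18.1293 m³.
Species balance (pure solvent in): dm/dt = −Q_out · m/V(t).
Separate: dm/m = −Q_out dt/V(t) ⇒ ln(m/m₀) = −(Q_out/(Q_in−Q_out)) ln(V/V₀).
m = m₀ (V₀/V)^(Q_out/(Q_in−Q_out)) = 42.37 × (23.42/18.1293)^(-1.85465) = 26.3518 mol.

26.35 mol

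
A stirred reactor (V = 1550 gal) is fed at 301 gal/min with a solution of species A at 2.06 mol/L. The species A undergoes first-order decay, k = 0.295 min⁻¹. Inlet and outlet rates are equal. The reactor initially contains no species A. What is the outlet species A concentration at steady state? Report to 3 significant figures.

V dC/dt = Q(C_in − C) − k V C.
At steady state: 0 = Q C_in − (Q + kV) C_ss, so C_ss = Q C_in/(Q + kV).
C_ss = 301·2.06/(301 + 0.295·1550) = 620.06/758.25 = 0.81775 mol/L.

0.818 mol/L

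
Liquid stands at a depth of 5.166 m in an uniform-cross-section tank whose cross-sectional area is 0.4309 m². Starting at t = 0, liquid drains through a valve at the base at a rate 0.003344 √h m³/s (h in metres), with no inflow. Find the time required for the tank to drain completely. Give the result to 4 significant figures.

A dh/dt = −Q_out = −0.003344 √h.
Separate and integrate: 2(√h − √h₀) = −(0.003344/A) t.
Tank is empty when √h = 0: t_empty = 2A√h₀/0.003344.
t_empty = 2·0.4309·√5.166/0.003344 = 0.861800·2.27288/0.003344 = 585.757 s.

585.8 s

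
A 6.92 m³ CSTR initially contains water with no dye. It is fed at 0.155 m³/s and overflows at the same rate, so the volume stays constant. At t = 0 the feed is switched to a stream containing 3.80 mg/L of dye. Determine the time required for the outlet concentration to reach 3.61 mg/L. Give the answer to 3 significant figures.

134 s

Species balance: V dC/dt = Q(C_in − C) ⇒ τ = V/Q = 44.645 s.
C(t) = C_in + (C₀ − C_in) e^(−t/τ). Set C = 3.61 and solve for t:
e^(−t/τ) = (C − C_in)/(C₀ − C_in) = (3.61 − 3.80)/(0 − 3.80) = 0.050000
t = −τ ln(…) = 44.645 × 2.9957 = 133.74 s.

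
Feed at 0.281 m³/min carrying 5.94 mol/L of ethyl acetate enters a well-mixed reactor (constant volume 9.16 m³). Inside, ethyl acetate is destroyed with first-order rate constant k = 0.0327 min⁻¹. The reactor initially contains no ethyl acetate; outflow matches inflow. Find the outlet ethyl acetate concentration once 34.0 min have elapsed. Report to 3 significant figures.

Accumulation = in − out − consumed: V dC/dt = Q C_in − Q C − k V C.
This is linear with rate a = Q/V + k = 0.063377 min⁻¹.
C_ss = Q C_in/(Q + kV) = 2.8752 mol/L; C(t) = C_ss + (C₀ − C_ss) e^(−a t).
C(34.0) = 2.8752 + (-2.8752)·e^(−0.063377·34.0) = 2.8752 + (-2.8752)·0.11592 = 2.5419 mol/L.

2.54 mol/L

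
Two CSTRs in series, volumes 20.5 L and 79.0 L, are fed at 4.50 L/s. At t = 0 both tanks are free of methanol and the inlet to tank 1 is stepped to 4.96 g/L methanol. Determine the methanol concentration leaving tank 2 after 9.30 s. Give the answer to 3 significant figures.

Time constants: τᵢ = Vᵢ/Q for each well-mixed tank.
τ₁ = 20.5/4.50 = 4.5556 s; τ₂ = 79.0/4.50 = 17.556 s.
Solving the cascade with C₁(0)=C₂(0)=0 gives C₂(t) = C_in[1 − (τ₁ e^(−t/τ₁) − τ₂ e^(−t/τ₂))/(τ₁ − τ₂)].
At t = 9.30: e^(−t/τ₁) = 0.12984, e^(−t/τ₂) = 0.58875.
C₂ = 4.96·[1 − (4.5556·0.12984 − 17.556·0.58875)/(-13.000)] = 4.96·0.25043 = 1.2421 g/L.

1.24 g/L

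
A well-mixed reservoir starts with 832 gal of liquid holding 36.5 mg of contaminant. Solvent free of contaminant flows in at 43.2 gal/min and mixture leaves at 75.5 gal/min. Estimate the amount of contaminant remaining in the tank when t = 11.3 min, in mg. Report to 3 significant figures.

9.46 mg

Let m(t) be the amount of contaminant. Volume: V(t) = V₀ + (Q_in − Q_out) t = 832 − 32.300 t; V(11.3) = 467.01 gal.
No contaminant enters, so dm/dt = −Q_out · (m/V).
Separate: dm/m = −Q_out dt/V(t) ⇒ ln(m/m₀) = −(Q_out/(Q_in−Q_out)) ln(V/V₀).
m = m₀ (V₀/V)^(Q_out/(Q_in−Q_out)) = 36.5 × (832/467.01)^(-2.3375) = 9.4638 mg.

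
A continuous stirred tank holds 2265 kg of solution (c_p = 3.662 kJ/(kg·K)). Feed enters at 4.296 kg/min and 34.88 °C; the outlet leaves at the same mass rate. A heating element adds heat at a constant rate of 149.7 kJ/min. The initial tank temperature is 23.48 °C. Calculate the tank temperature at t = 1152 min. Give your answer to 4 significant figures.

M c_p dT/dt = ṁ c_p (T_in − T) + Q̇.
Rearrange: dT/dt = (T_ss − T)/τ with τ = M/ṁ = 527.235 min and T_ss = T_in + Q̇/(ṁ c_p) = 44.3957 °C.
Integrating: T(t) = T_ss + (T₀ − T_ss) e^(−t/τ).
T(1152) = 44.3957 + (-20.9157)·e^(−1152/527.235) = 44.3957 + (-20.9157)·0.112479 = 42.0431 °C.

42.04 °C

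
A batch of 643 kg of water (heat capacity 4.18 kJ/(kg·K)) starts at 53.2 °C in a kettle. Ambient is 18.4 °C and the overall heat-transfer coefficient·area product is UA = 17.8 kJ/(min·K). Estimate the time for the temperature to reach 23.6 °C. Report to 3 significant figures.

287 min

Unsteady energy balance on the tank contents: M c_p dT/dt = −UA(T − T_amb).
τ = M c_p/UA = 151.00 min; T_ss = T_amb = 18.400 °C.
T(t) = T_ss + (T₀ − T_ss)e^(−t/τ); set T = 23.6:
t = −τ ln[(T − T_ss)/(T₀ − T_ss)] = −151.00 · ln(0.14943) = 287.04 min.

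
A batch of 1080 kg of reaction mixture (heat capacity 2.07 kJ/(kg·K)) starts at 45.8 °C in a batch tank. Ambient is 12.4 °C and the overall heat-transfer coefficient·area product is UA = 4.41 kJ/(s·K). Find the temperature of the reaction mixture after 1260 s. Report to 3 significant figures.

15.2 °C

M c_p dT/dt = −UA(T − T_amb).
dT/dt = (T_ss − T)/τ with T_ss = T_amb = 12.400 °C, τ = M c_p/UA = 1080·2.07/4.41 = 506.94 s.
This is linear first-order; T(t) = T_ss + (T₀ − T_ss) e^(−t/τ).
T(1260) = 12.400 + (33.400)·0.083283 = 15.182 °C.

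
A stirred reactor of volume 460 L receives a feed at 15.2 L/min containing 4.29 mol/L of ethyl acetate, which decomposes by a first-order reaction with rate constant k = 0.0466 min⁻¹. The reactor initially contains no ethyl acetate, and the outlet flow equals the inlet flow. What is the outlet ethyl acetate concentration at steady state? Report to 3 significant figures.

Accumulation = in − out − consumed: V dC/dt = Q C_in − Q C − k V C.
At steady state: 0 = Q C_in − (Q + kV) C_ss, so C_ss = Q C_in/(Q + kV).
C_ss = 15.2·4.29/(15.2 + 0.0466·460) = 65.208/36.636 = 1.7799 mol/L.

1.78 mol/L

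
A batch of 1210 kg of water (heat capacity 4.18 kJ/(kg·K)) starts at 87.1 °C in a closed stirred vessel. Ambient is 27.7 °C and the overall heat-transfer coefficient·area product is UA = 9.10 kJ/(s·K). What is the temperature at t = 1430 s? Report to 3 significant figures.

Lumped-capacitance energy balance: M c_p dT/dt = UA(T_amb − T).
dT/dt = (T_ss − T)/τ with T_ss = T_amb = 27.700 °C, τ = M c_p/UA = 1210·4.18/9.10 = 555.80 s.
Solution: T(t) = T_ss + (T₀ − T_ss) e^(−t/τ).
T(1430) = 27.700 + (59.400)·0.076317 = 32.233 °C.

32.2 °C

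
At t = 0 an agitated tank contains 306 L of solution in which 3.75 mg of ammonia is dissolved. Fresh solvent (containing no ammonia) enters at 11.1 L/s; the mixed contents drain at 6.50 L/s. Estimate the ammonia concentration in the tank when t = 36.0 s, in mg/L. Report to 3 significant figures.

0.00432 mg/L

Let m(t) be the amount of ammonia. Volume: V(t) = V₀ + (Q_in − Q_out) t = 306 + 4.6000 t; V(36.0) = 471.60 L.
Solute balance: dm/dt = 0 − Q_out C = −Q_out m/V(t).
dm/m = −Q_out dt/(V₀ + 4.6000 t); integrating gives ln(m/m₀) = −(Q_out/(Q_in−Q_out)) ln(V/V₀).
m = m₀ (V₀/V)^(Q_out/(Q_in−Q_out)) = 3.75 × (306/471.60)^(1.4130) = 2.0351 mg.
C = m/V = 2.0351/471.60 = 0.0043153 mg/L.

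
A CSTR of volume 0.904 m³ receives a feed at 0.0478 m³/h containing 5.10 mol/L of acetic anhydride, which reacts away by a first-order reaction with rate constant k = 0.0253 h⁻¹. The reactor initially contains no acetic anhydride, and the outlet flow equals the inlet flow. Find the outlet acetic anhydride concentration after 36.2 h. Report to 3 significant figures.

3.25 mol/L

Species balance: V dC/dt = Q C_in − Q C − k V C.
This is linear with rate a = Q/V + k = 0.078176 h⁻¹.
C_ss = Q C_in/(Q + kV) = 3.4495 mol/L; C(t) = C_ss + (C₀ − C_ss) e^(−a t).
C(36.2) = 3.4495 + (-3.4495)·e^(−0.078176·36.2) = 3.4495 + (-3.4495)·0.059014 = 3.2459 mol/L.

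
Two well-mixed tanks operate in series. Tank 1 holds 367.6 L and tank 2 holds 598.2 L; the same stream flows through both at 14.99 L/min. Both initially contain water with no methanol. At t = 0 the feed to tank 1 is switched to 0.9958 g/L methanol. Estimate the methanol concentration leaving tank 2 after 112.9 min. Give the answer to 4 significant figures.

0.8591 g/L

Each tank obeys Vᵢ dCᵢ/dt = Q(Cᵢ₋₁ − Cᵢ), so τᵢ = Vᵢ/Q.
τ₁ = 367.6/14.99 = 24.5230 min; τ₂ = 598.2/14.99 = 39.9066 min.
Tank 1: C₁ = C_in(1 − e^(−t/τ₁)). Tank 2 (τ₁ ≠ τ₂): C₂ = C_in[1 − (τ₁ e^(−t/τ₁) − τ₂ e^(−t/τ₂))/(τ₁ − τ₂)].
At t = 112.9: e^(−t/τ₁) = 0.0100133, e^(−t/τ₂) = 0.0590657.
C₂ = 0.9958·[1 − (24.5230·0.0100133 − 39.9066·0.0590657)/(-15.3836)] = 0.9958·0.862740 = 0.859116 g/L.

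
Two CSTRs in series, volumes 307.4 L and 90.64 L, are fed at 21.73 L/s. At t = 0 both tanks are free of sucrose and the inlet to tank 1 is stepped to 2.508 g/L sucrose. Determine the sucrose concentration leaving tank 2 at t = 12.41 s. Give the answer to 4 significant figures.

1.082 g/L

Each tank obeys Vᵢ dCᵢ/dt = Q(Cᵢ₋₁ − Cᵢ), so τᵢ = Vᵢ/Q.
τ₁ = 307.4/21.73 = 14.1463 s; τ₂ = 90.64/21.73 = 4.17119 s.
Tank 1: C₁ = C_in(1 − e^(−t/τ₁)). Tank 2 (τ₁ ≠ τ₂): C₂ = C_in[1 − (τ₁ e^(−t/τ₁) − τ₂ e^(−t/τ₂))/(τ₁ − τ₂)].
At t = 12.41: e^(−t/τ₁) = 0.415922, e^(−t/τ₂) = 0.0510388.
C₂ = 2.508·[1 − (14.1463·0.415922 − 4.17119·0.0510388)/(9.97515)] = 2.508·0.431500 = 1.08220 g/L.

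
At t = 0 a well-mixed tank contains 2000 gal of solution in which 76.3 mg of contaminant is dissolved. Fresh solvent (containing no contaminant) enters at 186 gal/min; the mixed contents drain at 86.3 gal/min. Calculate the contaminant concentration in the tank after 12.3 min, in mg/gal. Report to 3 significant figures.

0.0156 mg/gal

Let m(t) be the amount of contaminant. Volume: V(t) = V₀ + (Q_in − Q_out) t = 2000 + 99.700 t; V(12.3) = 3226.3 gal.
Solute balance: dm/dt = 0 − Q_out C = −Q_out m/V(t).
Separate: dm/m = −Q_out dt/V(t) ⇒ ln(m/m₀) = −(Q_out/(Q_in−Q_out)) ln(V/V₀).
m = m₀ (V₀/V)^(Q_out/(Q_in−Q_out)) = 76.3 × (2000/3226.3)^(0.86560) = 50.438 mg.
C = m/V = 50.438/3226.3 = 0.015633 mg/gal.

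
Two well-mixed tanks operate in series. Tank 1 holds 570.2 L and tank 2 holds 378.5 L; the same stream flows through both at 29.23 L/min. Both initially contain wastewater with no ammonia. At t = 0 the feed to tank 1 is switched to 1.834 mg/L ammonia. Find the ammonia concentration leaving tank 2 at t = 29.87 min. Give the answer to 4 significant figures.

Each tank obeys Vᵢ dCᵢ/dt = Q(Cᵢ₋₁ − Cᵢ), so τᵢ = Vᵢ/Q.
τ₁ = 570.2/29.23 = 19.5074 min; τ₂ = 378.5/29.23 = 12.9490 min.
Tank 1: C₁ = C_in(1 − e^(−t/τ₁)). Tank 2 (τ₁ ≠ τ₂): C₂ = C_in[1 − (τ₁ e^(−t/τ₁) − τ₂ e^(−t/τ₂))/(τ₁ − τ₂)].
At t = 29.87: e^(−t/τ₁) = 0.216272, e^(−t/τ₂) = 0.0995856.
C₂ = 1.834·[1 − (19.5074·0.216272 − 12.9490·0.0995856)/(6.55833)] = 1.834·0.553337 = 1.01482 mg/L.

1.015 mg/L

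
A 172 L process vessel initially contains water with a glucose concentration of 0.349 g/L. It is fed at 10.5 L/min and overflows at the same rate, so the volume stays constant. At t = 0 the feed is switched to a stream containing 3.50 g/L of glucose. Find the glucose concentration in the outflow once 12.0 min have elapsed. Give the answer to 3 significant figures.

1.99 g/L

Transient balance on the dissolved component: V dC/dt = Q(C_in − C).
Rewrite as dC/dt + C/τ = C_in/τ, τ = V/Q = 16.381 min.
Integrating: C(t) = C_in + (C₀ − C_in) e^(−t/τ).
C(12.0) = 3.50 + (0.349 − 3.50)·e^(−12.0/16.381) = 3.50 + (-3.1510)·0.48068 = 1.9854 g/L.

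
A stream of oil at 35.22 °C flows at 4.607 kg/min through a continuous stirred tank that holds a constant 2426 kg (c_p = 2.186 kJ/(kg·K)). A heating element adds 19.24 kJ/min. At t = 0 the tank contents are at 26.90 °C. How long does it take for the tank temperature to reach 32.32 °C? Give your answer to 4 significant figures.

397.4 min

M c_p dT/dt = ṁ c_p (T_in − T) + Q̇.
τ = M/ṁ = 526.590 min; T_ss = T_in + Q̇/(ṁ c_p) = 37.1305 °C.
T(t) = T_ss + (T₀ − T_ss) e^(−t/τ). Set T = 32.32:
e^(−t/τ) = (32.32 − 37.1305)/(26.90 − 37.1305) = 0.470209
t = −526.590 · ln(0.470209) = 397.353 min.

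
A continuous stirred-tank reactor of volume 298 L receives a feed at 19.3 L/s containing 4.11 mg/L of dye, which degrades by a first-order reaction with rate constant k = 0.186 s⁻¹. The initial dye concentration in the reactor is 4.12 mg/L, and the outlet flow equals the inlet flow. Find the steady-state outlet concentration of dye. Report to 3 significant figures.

V dC/dt = Q(C_in − C) − k V C.
Steady state (dC/dt = 0): C_ss = Q C_in/(Q + kV) = C_in/(1 + kV/Q).
C_ss = 19.3·4.11/(19.3 + 0.186·298) = 79.323/74.728 = 1.0615 mg/L.

1.06 mg/L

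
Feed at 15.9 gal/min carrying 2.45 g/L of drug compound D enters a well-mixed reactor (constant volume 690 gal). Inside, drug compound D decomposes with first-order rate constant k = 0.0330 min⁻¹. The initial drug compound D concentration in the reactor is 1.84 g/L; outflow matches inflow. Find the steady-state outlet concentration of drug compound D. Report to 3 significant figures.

1.01 g/L

Accumulation = in − out − consumed: V dC/dt = Q C_in − Q C − k V C.
At steady state: 0 = Q C_in − (Q + kV) C_ss, so C_ss = Q C_in/(Q + kV).
C_ss = 15.9·2.45/(15.9 + 0.0330·690) = 38.955/38.670 = 1.0074 g/L.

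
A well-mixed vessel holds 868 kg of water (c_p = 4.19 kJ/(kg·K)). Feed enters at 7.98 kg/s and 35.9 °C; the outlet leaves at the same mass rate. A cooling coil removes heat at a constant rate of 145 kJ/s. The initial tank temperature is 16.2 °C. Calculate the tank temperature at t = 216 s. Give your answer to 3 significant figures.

29.5 °C

M c_p dT/dt = ṁ c_p (T_in − T) − Q̇.
Rearrange: dT/dt = (T_ss − T)/τ with τ = M/ṁ = 108.77 s and T_ss = T_in − Q̇/(ṁ c_p) = 31.563 °C.
Solution: T(t) = T_ss + (T₀ − T_ss) e^(−t/τ).
T(216) = 31.563 + (-15.363)·e^(−216/108.77) = 31.563 + (-15.363)·0.13727 = 29.454 °C.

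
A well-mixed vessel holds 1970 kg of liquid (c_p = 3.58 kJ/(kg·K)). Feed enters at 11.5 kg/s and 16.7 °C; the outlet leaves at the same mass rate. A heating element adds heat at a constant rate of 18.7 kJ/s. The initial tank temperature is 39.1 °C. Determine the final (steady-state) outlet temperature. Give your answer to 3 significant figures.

17.2 °C

Energy balance: M c_p dT/dt = ṁ c_p (T_in − T) + 18.7.
At steady state dT/dt = 0 ⇒ T_ss = T_in + Q̇/(ṁ c_p) = 16.7 + 18.7/(11.5·3.58) = 17.154 °C.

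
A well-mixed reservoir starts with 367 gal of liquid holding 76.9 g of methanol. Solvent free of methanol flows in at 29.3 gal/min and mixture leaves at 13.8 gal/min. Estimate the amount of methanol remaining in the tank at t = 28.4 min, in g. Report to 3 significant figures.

Let m(t) be the amount of methanol. Volume: V(t) = V₀ + (Q_in − Q_out) t = 367 + 15.500 t; V(28.4) = 807.20 gal.
Solute balance: dm/dt = 0 − Q_out C = −Q_out m/V(t).
dm/m = −Q_out dt/(V₀ + 15.500 t); integrating gives ln(m/m₀) = −(Q_out/(Q_in−Q_out)) ln(V/V₀).
m = m₀ (V₀/V)^(Q_out/(Q_in−Q_out)) = 76.9 × (367/807.20)^(0.89032) = 38.120 g.

38.1 g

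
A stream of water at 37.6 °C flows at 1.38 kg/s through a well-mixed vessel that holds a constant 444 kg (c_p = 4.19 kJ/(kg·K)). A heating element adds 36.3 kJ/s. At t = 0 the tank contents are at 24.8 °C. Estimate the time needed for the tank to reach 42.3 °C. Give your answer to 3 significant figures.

M c_p dT/dt = ṁ c_p (T_in − T) + Q̇.
τ = M/ṁ = 321.74 s; T_ss = T_in + Q̇/(ṁ c_p) = 43.878 °C.
T(t) = T_ss + (T₀ − T_ss) e^(−t/τ). Set T = 42.3:
e^(−t/τ) = (42.3 − 43.878)/(24.8 − 43.878) = 0.082708
t = −321.74 · ln(0.082708) = 801.92 s.

802 s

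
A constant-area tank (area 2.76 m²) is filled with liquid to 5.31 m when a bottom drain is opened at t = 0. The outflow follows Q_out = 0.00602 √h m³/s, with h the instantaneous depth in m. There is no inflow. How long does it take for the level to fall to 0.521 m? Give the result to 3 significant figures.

A dh/dt = −Q_out = −0.00602 √h.
Separate and integrate: 2(√h − √h₀) = −(0.00602/A) t.
t = 2A(√h₀ − √h)/0.00602 = 2·2.76·(√5.31 − √0.521)/0.00602
  = 5.5200 × (2.3043 − 0.72180) / 0.00602 = 1451.1 s.

1450 s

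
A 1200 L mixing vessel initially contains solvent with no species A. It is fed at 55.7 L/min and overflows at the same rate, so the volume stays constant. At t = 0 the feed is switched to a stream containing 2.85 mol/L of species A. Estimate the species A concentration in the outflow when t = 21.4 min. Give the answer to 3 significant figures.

1.79 mol/L

Transient balance on the dissolved component: V dC/dt = Q(C_in − C).
Rewrite as dC/dt + C/τ = C_in/τ, τ = V/Q = 21.544 min.
C approaches C_in exponentially: C(t) = C_in + (C₀ − C_in) e^(−t/τ).
C(21.4) = 2.85 + (0 − 2.85)·e^(−21.4/21.544) = 2.85 + (-2.8500)·0.37035 = 1.7945 mol/L.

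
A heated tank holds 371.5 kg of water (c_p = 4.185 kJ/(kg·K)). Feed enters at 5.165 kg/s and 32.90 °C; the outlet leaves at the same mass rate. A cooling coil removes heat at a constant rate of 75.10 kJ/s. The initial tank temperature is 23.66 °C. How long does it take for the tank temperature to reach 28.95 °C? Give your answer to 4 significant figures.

179.5 s

Heat balance on the well-mixed liquid: M c_p dT/dt = ṁ c_p (T_in − T) − 75.10.
τ = M/ṁ = 71.9264 s; T_ss = T_in − Q̇/(ṁ c_p) = 29.4256 °C.
T(t) = T_ss + (T₀ − T_ss) e^(−t/τ). Set T = 28.95:
e^(−t/τ) = (28.95 − 29.4256)/(23.66 − 29.4256) = 0.0824965
t = −71.9264 · ln(0.0824965) = 179.456 s.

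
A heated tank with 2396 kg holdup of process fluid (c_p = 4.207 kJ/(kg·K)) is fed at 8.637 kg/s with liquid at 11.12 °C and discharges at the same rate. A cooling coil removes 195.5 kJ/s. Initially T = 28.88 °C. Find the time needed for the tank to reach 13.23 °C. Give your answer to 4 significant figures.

312.9 s

First-law balance (no shaft work): M c_p dT/dt = ṁ c_p (T_in − T) − 195.5.
τ = M/ṁ = 277.411 s; T_ss = T_in − Q̇/(ṁ c_p) = 5.73964 °C.
T(t) = T_ss + (T₀ − T_ss) e^(−t/τ). Set T = 13.23:
e^(−t/τ) = (13.23 − 5.73964)/(28.88 − 5.73964) = 0.323692
t = −277.411 · ln(0.323692) = 312.909 s.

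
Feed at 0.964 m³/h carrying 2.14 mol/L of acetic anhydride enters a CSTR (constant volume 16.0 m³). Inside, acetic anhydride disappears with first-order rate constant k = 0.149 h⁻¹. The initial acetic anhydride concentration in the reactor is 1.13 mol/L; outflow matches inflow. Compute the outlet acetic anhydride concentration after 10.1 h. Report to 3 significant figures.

0.678 mol/L

Accumulation = in − out − consumed: V dC/dt = Q C_in − Q C − k V C.
dC/dt = (Q/V) C_in − (Q/V + k) C; effective rate a = Q/V + k = 0.060250 + 0.149 = 0.20925 h⁻¹.
C_ss = Q C_in/(Q + kV) = 0.61618 mol/L; C(t) = C_ss + (C₀ − C_ss) e^(−a t).
C(10.1) = 0.61618 + (0.51382)·e^(−0.20925·10.1) = 0.61618 + (0.51382)·0.12082 = 0.67826 mol/L.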